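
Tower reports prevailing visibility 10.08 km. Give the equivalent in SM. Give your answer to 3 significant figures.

1 km = 0.621371 SM, so 10.08 × 0.621371 = 6.26 SM.

6.26 SM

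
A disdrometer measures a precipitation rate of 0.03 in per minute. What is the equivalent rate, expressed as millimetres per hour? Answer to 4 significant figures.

45.72 mm/hour

0.03 in/minute × 25.4 mm/in × 60 minute/hour = 45.72 mm/hour.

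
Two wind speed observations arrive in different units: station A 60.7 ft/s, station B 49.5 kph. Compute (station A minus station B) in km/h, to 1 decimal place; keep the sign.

17.1 km/h

station A: 60.7 ft/s = 66.605 km/h.
Difference: 66.605 − 49.500 = 17.1 km/h.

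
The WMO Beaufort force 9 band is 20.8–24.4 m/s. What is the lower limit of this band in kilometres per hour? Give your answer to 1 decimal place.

20.8–24.4 m/s × 3.6 = 74.9–87.8 km/h.

74.9 km/h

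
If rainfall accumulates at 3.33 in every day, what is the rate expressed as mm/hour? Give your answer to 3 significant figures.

3.33 in/day × 25.4 mm/in × 0.0416667 day/hour = 3.52 mm/hour.

3.52 mm/hour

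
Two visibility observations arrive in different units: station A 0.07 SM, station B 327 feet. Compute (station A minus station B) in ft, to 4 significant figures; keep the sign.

42.60 ft

station A: 0.07 SM = 369.6000 ft.
Difference: 369.6000 − 327.0000 = 42.60 ft.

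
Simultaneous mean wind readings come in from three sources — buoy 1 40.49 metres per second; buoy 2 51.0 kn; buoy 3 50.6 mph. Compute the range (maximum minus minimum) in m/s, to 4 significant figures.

buoy 2: 51.0 kt = 26.2367 m/s.
buoy 3: 50.6 mph = 22.6202 m/s.
Spread: 40.4900 − 22.6202 = 17.87 m/s.

17.87 m/s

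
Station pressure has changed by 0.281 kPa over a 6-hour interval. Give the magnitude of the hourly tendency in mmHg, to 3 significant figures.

0.351 mmHg per hour

0.281 kPa / 6 h × 7.50062 mmHg/kPa = 0.351 mmHg/h.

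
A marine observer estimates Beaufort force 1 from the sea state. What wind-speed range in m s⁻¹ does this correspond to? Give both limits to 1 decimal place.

0.3 to 1.5 m/s

Beaufort 1 (light air) spans 0.3–1.5 m/s.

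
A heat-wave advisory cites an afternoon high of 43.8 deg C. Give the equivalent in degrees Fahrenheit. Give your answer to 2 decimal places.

110.84 °F

°F = °C × 9/5 + 32 = 43.8 × 1.8 + 32 = 110.84 °F.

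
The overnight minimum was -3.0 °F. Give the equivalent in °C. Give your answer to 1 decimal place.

°C = (°F − 32) × 5/9 = (-3.0 − 32) / 1.8 = -19.4 °C.

-19.4 °C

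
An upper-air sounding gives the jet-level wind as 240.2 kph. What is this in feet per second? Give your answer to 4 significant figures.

218.9 ft/s

1 km/h = 0.911344 ft/s, so 240.2 × 0.911344 = 218.9 ft/s.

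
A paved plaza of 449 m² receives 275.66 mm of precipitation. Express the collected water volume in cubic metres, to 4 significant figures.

1 mm over 1 m² is 1 L, so volume = 275.66 × 449 = 123771.34 L = 123.8 m³.

123.8 cubic metres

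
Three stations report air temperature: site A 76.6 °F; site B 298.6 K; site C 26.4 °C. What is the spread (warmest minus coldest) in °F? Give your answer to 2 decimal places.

site A: 76.6 °F = 24.778 °C.
site B: 298.6 K = 25.450 °C.
Spread: 26.400 − 24.778 = 1.622 °C = 2.92 °F.

2.92 °F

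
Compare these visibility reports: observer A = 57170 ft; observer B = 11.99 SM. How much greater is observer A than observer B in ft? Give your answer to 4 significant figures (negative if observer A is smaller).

observer B: 11.99 SM = 63307.20 ft.
Difference: 57170.00 − 63307.20 = -6137 ft.

-6137 ft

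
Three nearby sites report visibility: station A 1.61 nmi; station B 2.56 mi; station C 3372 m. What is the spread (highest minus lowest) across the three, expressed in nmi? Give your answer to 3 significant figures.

station B: 2.56 SM = 2.22458 nmi.
station C: 3372 m = 1.82073 nmi.
Spread: 2.22458 − 1.61000 = 0.615 nmi.

0.615 nmi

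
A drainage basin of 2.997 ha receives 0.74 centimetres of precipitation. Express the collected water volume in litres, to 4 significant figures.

Depth: 0.74 cm × 10 = 7.4 mm.
Area: 2.997 ha = 29970 m².
1 mm over 1 m² is 1 L, so volume = 7.4 × 29970 = 221778 L ≈ 221800 L.

221800 litres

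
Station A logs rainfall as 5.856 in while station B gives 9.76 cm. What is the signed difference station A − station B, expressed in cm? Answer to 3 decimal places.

5.114 cm

station A: 5.856 in = 14.87424 cm.
Difference: 14.87424 − 9.76000 = 5.114 cm.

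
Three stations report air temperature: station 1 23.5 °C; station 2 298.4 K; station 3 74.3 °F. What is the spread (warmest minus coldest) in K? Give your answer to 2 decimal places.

station 2: 298.4 K = 25.250 °C.
station 3: 74.3 °F = 23.500 °C.
Spread: 25.250 − 23.500 = 1.750 °C.

1.75 K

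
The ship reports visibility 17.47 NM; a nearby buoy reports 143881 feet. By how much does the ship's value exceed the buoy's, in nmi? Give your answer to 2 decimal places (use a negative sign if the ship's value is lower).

the buoy: 143881 ft = 23.6798 nmi.
Difference: 17.4700 − 23.6798 = -6.21 nmi.

-6.21 nmi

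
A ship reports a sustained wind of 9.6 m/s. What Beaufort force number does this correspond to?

Beaufort force 5

9.6 m/s lies in the Beaufort 5 band (fresh breeze, 8.0–10.7 m/s).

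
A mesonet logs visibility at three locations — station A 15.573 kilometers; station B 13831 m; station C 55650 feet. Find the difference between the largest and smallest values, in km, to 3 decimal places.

3.131 km

station B: 13831 m = 13.83100 km.
station C: 55650 ft = 16.96212 km.
Spread: 16.96212 − 13.83100 = 3.131 km.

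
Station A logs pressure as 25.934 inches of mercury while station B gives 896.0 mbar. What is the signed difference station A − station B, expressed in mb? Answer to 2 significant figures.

station A: 25.934 inHg = 878.23 mb.
Difference: 878.23 − 896.00 = -18 mb.

-18 mb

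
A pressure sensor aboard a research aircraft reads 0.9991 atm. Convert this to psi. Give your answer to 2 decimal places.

14.68 psi

1 atm = 14.6959 psi, so 0.9991 × 14.6959 = 14.68 psi.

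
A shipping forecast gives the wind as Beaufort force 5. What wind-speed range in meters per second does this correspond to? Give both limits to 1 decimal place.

8.0 to 10.7 m/s

Beaufort 5 (fresh breeze) spans 8.0–10.7 m/s.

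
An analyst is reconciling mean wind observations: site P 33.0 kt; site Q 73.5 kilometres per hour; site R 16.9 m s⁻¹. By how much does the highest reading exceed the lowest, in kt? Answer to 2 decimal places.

6.84 kt

site Q: 73.5 km/h = 39.6868 kt.
site R: 16.9 m/s = 32.8510 kt.
Spread: 39.6868 − 32.8510 = 6.84 kt.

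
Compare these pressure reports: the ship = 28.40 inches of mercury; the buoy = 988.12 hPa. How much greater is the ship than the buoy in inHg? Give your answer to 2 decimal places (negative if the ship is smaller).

the buoy: 988.12 hPa = 29.1792 inHg.
Difference: 28.4000 − 29.1792 = -0.78 inHg.

-0.78 inHg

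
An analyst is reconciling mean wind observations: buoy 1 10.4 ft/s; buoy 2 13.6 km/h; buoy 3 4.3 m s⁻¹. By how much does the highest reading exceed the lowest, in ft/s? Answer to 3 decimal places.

buoy 2: 13.6 km/h = 12.39428 ft/s.
buoy 3: 4.3 m/s = 14.10761 ft/s.
Spread: 14.10761 − 10.40000 = 3.708 ft/s.

3.708 ft/s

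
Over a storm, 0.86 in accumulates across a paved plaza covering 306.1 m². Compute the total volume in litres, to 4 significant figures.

6686 litres

Depth: 0.86 in × 25.4 = 21.844 mm.
1 mm over 1 m² is 1 L, so volume = 21.844 × 306.1 = 6686.4484 L ≈ 6686 L.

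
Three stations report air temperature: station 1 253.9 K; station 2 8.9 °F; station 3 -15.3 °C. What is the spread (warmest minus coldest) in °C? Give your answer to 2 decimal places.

6.42 °C

station 1: 253.9 K = -19.250 °C.
station 2: 8.9 °F = -12.833 °C.
Spread: (-12.833) − (-19.250) = 6.417 °C.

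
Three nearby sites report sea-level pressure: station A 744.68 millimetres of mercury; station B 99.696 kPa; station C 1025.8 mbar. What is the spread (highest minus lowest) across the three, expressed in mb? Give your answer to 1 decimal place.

33.0 mb

station A: 744.68 mmHg = 992.825 mb.
station B: 99.696 kPa = 996.960 mb.
Spread: 1025.800 − 992.825 = 33.0 mb.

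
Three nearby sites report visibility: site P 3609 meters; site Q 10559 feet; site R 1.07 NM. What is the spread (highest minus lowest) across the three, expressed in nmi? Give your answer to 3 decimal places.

0.879 nmi

site P: 3609 m = 1.94870 nmi.
site Q: 10559 ft = 1.73779 nmi.
Spread: 1.94870 − 1.07000 = 0.879 nmi.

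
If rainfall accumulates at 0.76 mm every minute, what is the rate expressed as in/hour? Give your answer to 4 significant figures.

0.76 mm/minute × 0.0393701 in/mm × 60 minute/hour = 1.795 in/hour.

1.795 in/hour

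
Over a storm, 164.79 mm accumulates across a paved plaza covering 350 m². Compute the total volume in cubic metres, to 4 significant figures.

57.68 cubic metres

1 mm over 1 m² is 1 L, so volume = 164.79 × 350 = 57676.5 L = 57.68 m³.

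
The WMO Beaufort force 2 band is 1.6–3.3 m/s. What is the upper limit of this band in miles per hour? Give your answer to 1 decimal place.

1.6–3.3 m/s × 2.237 = 3.6–7.4 mph.

7.4 mph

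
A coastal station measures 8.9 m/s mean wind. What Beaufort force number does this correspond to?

8.9 m/s lies in the Beaufort 5 band (fresh breeze, 8.0–10.7 m/s).

Beaufort force 5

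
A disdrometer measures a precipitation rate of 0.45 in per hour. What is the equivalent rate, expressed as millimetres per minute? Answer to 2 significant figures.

0.19 mm/minute

0.45 in/hour × 25.4 mm/in × 0.0166667 hour/minute = 0.19 mm/minute.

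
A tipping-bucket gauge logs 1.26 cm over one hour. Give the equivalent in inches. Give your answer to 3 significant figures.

0.496 in

1 cm = 0.393701 in, so 1.26 × 0.393701 = 0.496 in.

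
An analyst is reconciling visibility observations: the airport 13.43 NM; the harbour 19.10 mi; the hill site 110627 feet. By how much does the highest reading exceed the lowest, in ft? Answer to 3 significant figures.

29000 ft

the airport: 13.43 nmi = 81602.23 ft.
the harbour: 19.10 SM = 100848.00 ft.
Spread: 110627.00 − 81602.23 = 29000 ft.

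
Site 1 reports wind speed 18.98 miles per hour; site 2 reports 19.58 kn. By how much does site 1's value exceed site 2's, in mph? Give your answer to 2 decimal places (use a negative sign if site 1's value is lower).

site 2: 19.58 kt = 22.5323 mph.
Difference: 18.9800 − 22.5323 = -3.55 mph.

-3.55 mph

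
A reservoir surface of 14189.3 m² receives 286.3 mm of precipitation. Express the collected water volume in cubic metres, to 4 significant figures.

4062 cubic metres

1 mm over 1 m² is 1 L, so volume = 286.3 × 14189.3 = 4062396.6 L = 4062 m³.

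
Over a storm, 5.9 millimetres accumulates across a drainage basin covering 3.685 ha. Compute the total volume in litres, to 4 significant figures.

217400 litres

Area: 3.685 ha = 36850 m².
1 mm over 1 m² is 1 L, so volume = 5.9 × 36850 = 217415 L ≈ 217400 L.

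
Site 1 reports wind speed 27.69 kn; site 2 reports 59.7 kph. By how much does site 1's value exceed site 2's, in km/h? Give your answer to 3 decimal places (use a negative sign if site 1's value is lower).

site 1: 27.69 kt = 51.28188 km/h.
Difference: 51.28188 − 59.70000 = -8.418 km/h.

-8.418 km/h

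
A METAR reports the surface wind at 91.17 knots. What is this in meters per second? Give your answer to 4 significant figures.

46.90 m/s

1 kt = 0.514444 m/s, so 91.17 × 0.514444 = 46.90 m/s.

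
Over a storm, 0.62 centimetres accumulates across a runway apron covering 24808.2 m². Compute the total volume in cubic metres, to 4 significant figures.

Depth: 0.62 cm × 10 = 6.2 mm.
1 mm over 1 m² is 1 L, so volume = 6.2 × 24808.2 = 153810.84 L = 153.8 m³.

153.8 cubic metres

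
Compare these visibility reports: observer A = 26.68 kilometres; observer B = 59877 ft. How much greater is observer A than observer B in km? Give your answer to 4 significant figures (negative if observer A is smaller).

observer B: 59877 ft = 18.25051 km.
Difference: 26.68000 − 18.25051 = 8.429 km.

8.429 km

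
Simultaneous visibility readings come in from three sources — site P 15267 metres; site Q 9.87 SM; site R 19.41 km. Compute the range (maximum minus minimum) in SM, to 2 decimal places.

site P: 15267 m = 9.4865 SM.
site R: 19.41 km = 12.0608 SM.
Spread: 12.0608 − 9.4865 = 2.57 SM.

2.57 SM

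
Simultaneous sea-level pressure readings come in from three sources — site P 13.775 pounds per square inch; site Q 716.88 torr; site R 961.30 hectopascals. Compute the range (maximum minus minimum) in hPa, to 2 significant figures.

12 hPa

site P: 13.775 psi = 949.75 hPa.
site Q: 716.88 mmHg = 955.76 hPa.
Spread: 961.30 − 949.75 = 12 hPa.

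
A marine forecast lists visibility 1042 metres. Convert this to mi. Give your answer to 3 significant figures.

1 m = 0.000621371 SM, so 1042 × 0.000621371 = 0.647 SM.

0.647 SM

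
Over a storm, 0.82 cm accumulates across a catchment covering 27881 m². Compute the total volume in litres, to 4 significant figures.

228600 litres

Depth: 0.82 cm × 10 = 8.2 mm.
1 mm over 1 m² is 1 L, so volume = 8.2 × 27881 = 228624.2 L ≈ 228600 L.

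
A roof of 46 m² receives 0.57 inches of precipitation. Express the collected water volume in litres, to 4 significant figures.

Depth: 0.57 in × 25.4 = 14.478 mm.
1 mm over 1 m² is 1 L, so volume = 14.478 × 46 = 665.988 L ≈ 666.0 L.

666.0 litres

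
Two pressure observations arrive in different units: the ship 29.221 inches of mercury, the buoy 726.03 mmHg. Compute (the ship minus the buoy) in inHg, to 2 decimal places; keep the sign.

0.64 inHg

the buoy: 726.03 mmHg = 28.5839 inHg.
Difference: 29.2210 − 28.5839 = 0.64 inHg.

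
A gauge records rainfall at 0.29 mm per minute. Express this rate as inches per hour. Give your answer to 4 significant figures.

0.6850 in/hour

0.29 mm/minute × 0.0393701 in/mm × 60 minute/hour = 0.6850 in/hour.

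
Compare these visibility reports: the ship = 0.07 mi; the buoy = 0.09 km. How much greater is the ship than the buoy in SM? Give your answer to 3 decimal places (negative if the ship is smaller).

0.014 SM

the buoy: 0.09 km = 0.05592 SM.
Difference: 0.07000 − 0.05592 = 0.014 SM.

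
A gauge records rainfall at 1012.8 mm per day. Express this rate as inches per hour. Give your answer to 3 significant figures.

1.66 in/hour

1012.8 mm/day × 0.0393701 in/mm × 0.0416667 day/hour = 1.66 in/hour.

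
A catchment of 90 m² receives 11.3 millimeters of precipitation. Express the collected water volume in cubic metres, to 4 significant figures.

1 mm over 1 m² is 1 L, so volume = 11.3 × 90 = 1017 L = 1.017 m³.

1.017 cubic metres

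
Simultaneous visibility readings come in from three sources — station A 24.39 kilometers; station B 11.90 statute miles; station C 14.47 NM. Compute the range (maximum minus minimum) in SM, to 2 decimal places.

station A: 24.39 km = 15.1552 SM.
station C: 14.47 nmi = 16.6518 SM.
Spread: 16.6518 − 11.9000 = 4.75 SM.

4.75 SM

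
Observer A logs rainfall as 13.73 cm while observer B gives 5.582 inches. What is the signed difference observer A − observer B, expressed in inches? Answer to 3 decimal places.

observer A: 13.73 cm = 5.40551 in.
Difference: 5.40551 − 5.58200 = -0.176 in.

-0.176 in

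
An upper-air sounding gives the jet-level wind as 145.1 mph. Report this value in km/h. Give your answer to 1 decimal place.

1 mph = 1.60934 km/h, so 145.1 × 1.60934 = 233.5 km/h.

233.5 km/h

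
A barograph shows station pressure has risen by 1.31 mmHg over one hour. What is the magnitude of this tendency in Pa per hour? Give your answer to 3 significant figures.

1.31 mmHg / 1 h × 133.322 Pa/mmHg = 175 Pa/h.

175 Pa per hour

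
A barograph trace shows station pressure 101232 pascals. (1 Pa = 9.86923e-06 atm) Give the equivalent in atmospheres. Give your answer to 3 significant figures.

1 Pa = 9.86923e-06 atm, so 101232 × 9.86923e-06 = 0.999 atm.

0.999 atm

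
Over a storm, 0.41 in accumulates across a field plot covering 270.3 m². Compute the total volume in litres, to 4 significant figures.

Depth: 0.41 in × 25.4 = 10.414 mm.
1 mm over 1 m² is 1 L, so volume = 10.414 × 270.3 = 2814.9042 L ≈ 2815 L.

2815 litres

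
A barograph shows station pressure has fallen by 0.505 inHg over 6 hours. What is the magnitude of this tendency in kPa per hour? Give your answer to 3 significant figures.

0.285 kPa per hour

0.505 inHg / 6 h × 3.38639 kPa/inHg = 0.285 kPa/h.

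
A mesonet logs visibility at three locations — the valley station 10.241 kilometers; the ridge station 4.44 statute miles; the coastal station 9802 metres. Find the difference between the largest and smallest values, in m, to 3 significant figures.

3100 m

the valley station: 10.241 km = 10241.00 m.
the ridge station: 4.44 SM = 7145.49 m.
Spread: 10241.00 − 7145.49 = 3100 m.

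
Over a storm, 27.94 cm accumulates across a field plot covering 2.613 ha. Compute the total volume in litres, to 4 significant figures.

Depth: 27.94 cm × 10 = 279.4 mm.
Area: 2.613 ha = 26130 m².
1 mm over 1 m² is 1 L, so volume = 279.4 × 26130 = 7300722 L ≈ 7301000 L.

7301000 litres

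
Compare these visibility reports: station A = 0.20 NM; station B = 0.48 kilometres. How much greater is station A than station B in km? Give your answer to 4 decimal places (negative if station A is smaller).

-0.1096 km

station A: 0.20 nmi = 0.370400 km.
Difference: 0.370400 − 0.480000 = -0.1096 km.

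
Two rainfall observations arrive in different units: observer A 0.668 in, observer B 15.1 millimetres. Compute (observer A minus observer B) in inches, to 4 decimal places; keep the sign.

0.0735 in

observer B: 15.1 mm = 0.594488 in.
Difference: 0.668000 − 0.594488 = 0.0735 in.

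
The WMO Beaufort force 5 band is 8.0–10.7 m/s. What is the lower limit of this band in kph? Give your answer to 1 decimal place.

8.0–10.7 m/s × 3.6 = 28.8–38.5 km/h.

28.8 km/h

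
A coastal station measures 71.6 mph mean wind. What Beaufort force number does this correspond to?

71.6 mph = 32.0 m/s, which is Beaufort 11 (violent storm, 28.5–32.6 m/s).

Beaufort force 11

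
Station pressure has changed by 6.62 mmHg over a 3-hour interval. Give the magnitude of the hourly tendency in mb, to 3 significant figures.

2.94 mb per hour

6.62 mmHg / 3 h × 1.33322 mb/mmHg = 2.94 mb/h.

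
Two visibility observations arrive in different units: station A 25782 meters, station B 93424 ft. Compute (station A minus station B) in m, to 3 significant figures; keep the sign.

-2690 m

station B: 93424 ft = 28475.64 m.
Difference: 25782.00 − 28475.64 = -2690 m.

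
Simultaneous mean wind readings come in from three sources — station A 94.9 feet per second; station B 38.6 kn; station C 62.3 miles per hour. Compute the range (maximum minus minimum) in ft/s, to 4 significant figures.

29.75 ft/s

station B: 38.6 kt = 65.1495 ft/s.
station C: 62.3 mph = 91.3733 ft/s.
Spread: 94.9000 − 65.1495 = 29.75 ft/s.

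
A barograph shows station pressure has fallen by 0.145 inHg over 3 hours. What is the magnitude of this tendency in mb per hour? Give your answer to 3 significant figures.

0.145 inHg / 3 h × 33.8639 mb/inHg = 1.64 mb/h.

1.64 mb per hour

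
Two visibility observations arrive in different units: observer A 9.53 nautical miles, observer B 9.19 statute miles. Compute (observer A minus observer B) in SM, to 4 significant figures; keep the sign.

observer A: 9.53 nmi = 10.96693 SM.
Difference: 10.96693 − 9.19000 = 1.777 SM.

1.777 SM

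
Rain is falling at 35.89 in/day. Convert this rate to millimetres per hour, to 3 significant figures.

38.0 mm/hour

35.89 in/day × 25.4 mm/in × 0.0416667 day/hour = 38.0 mm/hour.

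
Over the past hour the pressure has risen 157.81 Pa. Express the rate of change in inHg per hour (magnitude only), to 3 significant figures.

0.0466 inHg per hour

157.81 Pa / 1 h × 0.0002953 inHg/Pa = 0.0466 inHg/h.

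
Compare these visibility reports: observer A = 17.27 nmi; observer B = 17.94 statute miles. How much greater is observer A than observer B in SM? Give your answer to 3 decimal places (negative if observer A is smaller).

1.934 SM

observer A: 17.27 nmi = 19.87396 SM.
Difference: 19.87396 − 17.94000 = 1.934 SM.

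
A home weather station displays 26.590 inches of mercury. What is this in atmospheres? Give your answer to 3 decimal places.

0.889 atm

1 inHg = 0.0334211 atm, so 26.590 × 0.0334211 = 0.889 atm.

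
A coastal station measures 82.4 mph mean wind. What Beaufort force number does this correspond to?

Beaufort force 12

82.4 mph = 36.8 m/s, which is Beaufort 12 (hurricane force, ≥32.7 m/s).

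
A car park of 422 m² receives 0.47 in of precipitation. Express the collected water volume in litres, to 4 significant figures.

5038 litres

Depth: 0.47 in × 25.4 = 11.938 mm.
1 mm over 1 m² is 1 L, so volume = 11.938 × 422 = 5037.836 L ≈ 5038 L.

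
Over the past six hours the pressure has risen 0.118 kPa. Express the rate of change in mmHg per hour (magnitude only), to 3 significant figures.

0.118 kPa / 6 h × 7.50062 mmHg/kPa = 0.148 mmHg/h.

0.148 mmHg per hour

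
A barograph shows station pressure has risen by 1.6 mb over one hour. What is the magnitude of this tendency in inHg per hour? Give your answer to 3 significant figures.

1.6 mb / 1 h × 0.02953 inHg/mb = 0.0472 inHg/h.

0.0472 inHg per hour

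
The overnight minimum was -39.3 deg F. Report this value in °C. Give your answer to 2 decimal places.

°C = (°F − 32) × 5/9 = (-39.3 − 32) / 1.8 = -39.61 °C.

-39.61 °C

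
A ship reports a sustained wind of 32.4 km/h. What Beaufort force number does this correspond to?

32.4 km/h = 9.0 m/s, which is Beaufort 5 (fresh breeze, 8.0–10.7 m/s).

Beaufort force 5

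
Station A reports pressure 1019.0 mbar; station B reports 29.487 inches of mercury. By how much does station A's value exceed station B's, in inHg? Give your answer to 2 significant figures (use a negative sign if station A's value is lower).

station A: 1019.0 mb = 30.0910 inHg.
Difference: 30.0910 − 29.4870 = 0.60 inHg.

0.60 inHg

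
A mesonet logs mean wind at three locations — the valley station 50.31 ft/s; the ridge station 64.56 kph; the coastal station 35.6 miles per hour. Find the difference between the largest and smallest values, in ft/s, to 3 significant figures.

8.53 ft/s

the ridge station: 64.56 km/h = 58.8364 ft/s.
the coastal station: 35.6 mph = 52.2133 ft/s.
Spread: 58.8364 − 50.3100 = 8.53 ft/s.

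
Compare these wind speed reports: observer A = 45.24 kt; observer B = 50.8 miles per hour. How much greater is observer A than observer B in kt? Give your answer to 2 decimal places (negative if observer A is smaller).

1.10 kt

observer B: 50.8 mph = 44.1440 kt.
Difference: 45.2400 − 44.1440 = 1.10 kt.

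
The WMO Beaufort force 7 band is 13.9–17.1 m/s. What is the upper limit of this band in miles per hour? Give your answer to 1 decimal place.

38.3 mph

13.9–17.1 m/s × 2.237 = 31.1–38.3 mph.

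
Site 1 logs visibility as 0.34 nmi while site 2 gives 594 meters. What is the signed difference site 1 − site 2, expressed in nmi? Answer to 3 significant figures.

site 2: 594 m = 0.320734 nmi.
Difference: 0.340000 − 0.320734 = 0.0193 nmi.

0.0193 nmi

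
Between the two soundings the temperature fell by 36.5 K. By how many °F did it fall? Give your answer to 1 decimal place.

For a temperature change the 32° offset cancels: Δ°F = 36.5 × 1.8 = 65.7 °F.

65.7 °F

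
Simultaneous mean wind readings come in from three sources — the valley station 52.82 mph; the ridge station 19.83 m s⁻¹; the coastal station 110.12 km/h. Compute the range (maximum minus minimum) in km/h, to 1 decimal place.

the valley station: 52.82 mph = 85.006 km/h.
the ridge station: 19.83 m/s = 71.388 km/h.
Spread: 110.120 − 71.388 = 38.7 km/h.

38.7 km/h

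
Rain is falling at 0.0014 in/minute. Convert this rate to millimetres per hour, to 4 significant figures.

0.0014 in/minute × 25.4 mm/in × 60 minute/hour = 2.134 mm/hour.

2.134 mm/hour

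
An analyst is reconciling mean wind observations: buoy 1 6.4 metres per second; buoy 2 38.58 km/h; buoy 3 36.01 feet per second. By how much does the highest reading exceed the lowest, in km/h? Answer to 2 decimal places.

16.47 km/h

buoy 1: 6.4 m/s = 23.0400 km/h.
buoy 3: 36.01 ft/s = 39.5131 km/h.
Spread: 39.5131 − 23.0400 = 16.47 km/h.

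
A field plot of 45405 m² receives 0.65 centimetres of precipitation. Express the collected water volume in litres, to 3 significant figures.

295000 litres

Depth: 0.65 cm × 10 = 6.5 mm.
1 mm over 1 m² is 1 L, so volume = 6.5 × 45405 = 295132.5 L ≈ 295000 L.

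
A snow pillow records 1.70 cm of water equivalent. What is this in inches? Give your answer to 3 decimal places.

1 cm = 0.393701 in, so 1.70 × 0.393701 = 0.669 in.

0.669 in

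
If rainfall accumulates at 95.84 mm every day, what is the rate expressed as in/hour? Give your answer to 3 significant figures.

0.157 in/hour

95.84 mm/day × 0.0393701 in/mm × 0.0416667 day/hour = 0.157 in/hour.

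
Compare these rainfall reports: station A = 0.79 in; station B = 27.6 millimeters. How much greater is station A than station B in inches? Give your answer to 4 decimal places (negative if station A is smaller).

-0.2966 in

station B: 27.6 mm = 1.086614 in.
Difference: 0.790000 − 1.086614 = -0.2966 in.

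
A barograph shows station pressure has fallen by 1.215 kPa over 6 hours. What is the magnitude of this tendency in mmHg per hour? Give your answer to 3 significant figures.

1.52 mmHg per hour

1.215 kPa / 6 h × 7.50062 mmHg/kPa = 1.52 mmHg/h.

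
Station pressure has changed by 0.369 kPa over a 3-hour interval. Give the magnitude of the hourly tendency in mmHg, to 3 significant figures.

0.923 mmHg per hour

0.369 kPa / 3 h × 7.50062 mmHg/kPa = 0.923 mmHg/h.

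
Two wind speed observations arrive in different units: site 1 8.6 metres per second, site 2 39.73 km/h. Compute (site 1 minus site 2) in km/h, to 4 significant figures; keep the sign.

site 1: 8.6 m/s = 30.96000 km/h.
Difference: 30.96000 − 39.73000 = -8.770 km/h.

-8.770 km/h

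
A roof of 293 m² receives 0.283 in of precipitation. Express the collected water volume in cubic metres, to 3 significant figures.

Depth: 0.283 in × 25.4 = 7.1882 mm.
1 mm over 1 m² is 1 L, so volume = 7.1882 × 293 = 2106.1426 L = 2.11 m³.

2.11 cubic metres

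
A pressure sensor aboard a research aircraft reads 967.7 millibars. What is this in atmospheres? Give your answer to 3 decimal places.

1 mb = 0.000986923 atm, so 967.7 × 0.000986923 = 0.955 atm.

0.955 atm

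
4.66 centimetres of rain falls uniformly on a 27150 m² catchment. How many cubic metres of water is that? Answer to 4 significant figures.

1265 cubic metres

Depth: 4.66 cm × 10 = 46.6 mm.
1 mm over 1 m² is 1 L, so volume = 46.6 × 27150 = 1265190 L = 1265 m³.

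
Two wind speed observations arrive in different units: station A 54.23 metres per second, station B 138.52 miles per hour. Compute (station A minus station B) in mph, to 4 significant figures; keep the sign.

-17.21 mph

station A: 54.23 m/s = 121.3091 mph.
Difference: 121.3091 − 138.5200 = -17.21 mph.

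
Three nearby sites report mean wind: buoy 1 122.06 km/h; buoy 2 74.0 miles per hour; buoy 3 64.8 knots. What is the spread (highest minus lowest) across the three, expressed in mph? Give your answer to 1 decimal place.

1.8 mph

buoy 1: 122.06 km/h = 75.845 mph.
buoy 3: 64.8 kt = 74.571 mph.
Spread: 75.845 − 74.000 = 1.8 mph.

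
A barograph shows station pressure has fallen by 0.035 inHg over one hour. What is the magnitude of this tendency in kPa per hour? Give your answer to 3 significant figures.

0.035 inHg / 1 h × 3.38639 kPa/inHg = 0.119 kPa/h.

0.119 kPa per hour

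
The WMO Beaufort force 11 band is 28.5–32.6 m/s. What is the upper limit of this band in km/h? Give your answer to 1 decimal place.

28.5–32.6 m/s × 3.6 = 102.6–117.4 km/h.

117.4 km/h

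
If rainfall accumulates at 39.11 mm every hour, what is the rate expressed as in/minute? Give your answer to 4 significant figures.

39.11 mm/hour × 0.0393701 in/mm × 0.0166667 hour/minute = 0.02566 in/minute.

0.02566 in/minute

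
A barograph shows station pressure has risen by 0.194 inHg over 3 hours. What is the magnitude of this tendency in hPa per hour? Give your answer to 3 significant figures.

2.19 hPa per hour

0.194 inHg / 3 h × 33.8639 hPa/inHg = 2.19 hPa/h.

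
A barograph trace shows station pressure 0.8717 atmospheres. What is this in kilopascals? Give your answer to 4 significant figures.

88.33 kPa

1 atm = 101.325 kPa, so 0.8717 × 101.325 = 88.33 kPa.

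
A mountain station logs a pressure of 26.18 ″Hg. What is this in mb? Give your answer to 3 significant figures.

1 inHg = 33.8639 mb, so 26.18 × 33.8639 = 887 mb.

887 mb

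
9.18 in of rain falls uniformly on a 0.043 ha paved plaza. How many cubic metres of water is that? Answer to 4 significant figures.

100.3 cubic metres

Depth: 9.18 in × 25.4 = 233.172 mm.
Area: 0.043 ha = 430 m².
1 mm over 1 m² is 1 L, so volume = 233.172 × 430 = 100263.96 L = 100.3 m³.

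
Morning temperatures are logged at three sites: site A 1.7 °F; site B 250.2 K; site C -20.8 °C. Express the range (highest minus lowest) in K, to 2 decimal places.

6.12 K

site A: 1.7 °F = -16.833 °C.
site B: 250.2 K = -22.950 °C.
Spread: (-16.833) − (-22.950) = 6.117 °C.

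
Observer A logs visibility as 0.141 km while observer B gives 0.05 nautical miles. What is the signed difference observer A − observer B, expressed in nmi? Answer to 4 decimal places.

observer A: 0.141 km = 0.076134 nmi.
Difference: 0.076134 − 0.050000 = 0.0261 nmi.

0.0261 nmi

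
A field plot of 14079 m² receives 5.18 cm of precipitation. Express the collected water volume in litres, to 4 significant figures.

Depth: 5.18 cm × 10 = 51.8 mm.
1 mm over 1 m² is 1 L, so volume = 51.8 × 14079 = 729292.2 L ≈ 729300 L.

729300 litres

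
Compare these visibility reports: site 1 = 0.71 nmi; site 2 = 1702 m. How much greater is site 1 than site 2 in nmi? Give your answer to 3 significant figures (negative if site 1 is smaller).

site 2: 1702 m = 0.91901 nmi.
Difference: 0.71000 − 0.91901 = -0.209 nmi.

-0.209 nmi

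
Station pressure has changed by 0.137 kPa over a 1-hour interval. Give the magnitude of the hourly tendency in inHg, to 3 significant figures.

0.137 kPa / 1 h × 0.2953 inHg/kPa = 0.0405 inHg/h.

0.0405 inHg per hour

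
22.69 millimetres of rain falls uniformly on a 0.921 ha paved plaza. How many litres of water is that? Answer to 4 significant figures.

209000 litres

Area: 0.921 ha = 9210 m².
1 mm over 1 m² is 1 L, so volume = 22.69 × 9210 = 208974.9 L ≈ 209000 L.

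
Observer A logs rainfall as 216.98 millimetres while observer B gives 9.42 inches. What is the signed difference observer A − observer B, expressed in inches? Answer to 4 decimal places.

-0.8775 in

observer A: 216.98 mm = 8.542520 in.
Difference: 8.542520 − 9.420000 = -0.8775 in.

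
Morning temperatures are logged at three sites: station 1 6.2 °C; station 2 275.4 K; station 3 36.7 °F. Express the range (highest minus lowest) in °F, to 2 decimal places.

station 2: 275.4 K = 2.250 °C.
station 3: 36.7 °F = 2.611 °C.
Spread: 6.200 − 2.250 = 3.950 °C = 7.11 °F.

7.11 °F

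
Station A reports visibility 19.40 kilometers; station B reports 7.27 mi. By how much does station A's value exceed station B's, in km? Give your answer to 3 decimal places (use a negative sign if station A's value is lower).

7.700 km

station B: 7.27 SM = 11.69993 km.
Difference: 19.40000 − 11.69993 = 7.700 km.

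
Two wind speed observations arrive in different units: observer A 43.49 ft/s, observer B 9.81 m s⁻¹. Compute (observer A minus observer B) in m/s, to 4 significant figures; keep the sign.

observer A: 43.49 ft/s = 13.25575 m/s.
Difference: 13.25575 − 9.81000 = 3.446 m/s.

3.446 m/s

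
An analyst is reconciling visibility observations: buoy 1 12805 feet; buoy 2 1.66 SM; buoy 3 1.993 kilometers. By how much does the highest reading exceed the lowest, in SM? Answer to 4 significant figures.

1.187 SM

buoy 1: 12805 ft = 2.42519 SM.
buoy 3: 1.993 km = 1.23839 SM.
Spread: 2.42519 − 1.23839 = 1.187 SM.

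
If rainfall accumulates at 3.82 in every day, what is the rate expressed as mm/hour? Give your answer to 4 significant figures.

4.043 mm/hour

3.82 in/day × 25.4 mm/in × 0.0416667 day/hour = 4.043 mm/hour.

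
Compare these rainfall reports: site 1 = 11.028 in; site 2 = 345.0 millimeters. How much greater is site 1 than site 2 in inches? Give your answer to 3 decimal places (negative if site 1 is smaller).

-2.555 in

site 2: 345.0 mm = 13.58268 in.
Difference: 11.02800 − 13.58268 = -2.555 in.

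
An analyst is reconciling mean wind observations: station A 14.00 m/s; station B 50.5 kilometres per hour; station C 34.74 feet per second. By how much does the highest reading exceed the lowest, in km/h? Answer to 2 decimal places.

station A: 14.00 m/s = 50.4000 km/h.
station C: 34.74 ft/s = 38.1195 km/h.
Spread: 50.5000 − 38.1195 = 12.38 km/h.

12.38 km/h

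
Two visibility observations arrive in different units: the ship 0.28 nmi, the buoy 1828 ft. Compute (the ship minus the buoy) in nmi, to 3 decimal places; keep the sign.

the buoy: 1828 ft = 0.30085 nmi.
Difference: 0.28000 − 0.30085 = -0.021 nmi.

-0.021 nmi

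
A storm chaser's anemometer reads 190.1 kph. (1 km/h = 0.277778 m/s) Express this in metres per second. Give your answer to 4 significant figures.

52.81 m/s

1 km/h = 0.277778 m/s, so 190.1 × 0.277778 = 52.81 m/s.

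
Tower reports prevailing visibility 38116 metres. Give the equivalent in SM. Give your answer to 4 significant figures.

1 m = 0.000621371 SM, so 38116 × 0.000621371 = 23.68 SM.

23.68 SM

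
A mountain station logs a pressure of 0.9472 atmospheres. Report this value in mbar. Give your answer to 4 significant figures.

1 atm = 1013.25 mb, so 0.9472 × 1013.25 = 959.8 mb.

959.8 mb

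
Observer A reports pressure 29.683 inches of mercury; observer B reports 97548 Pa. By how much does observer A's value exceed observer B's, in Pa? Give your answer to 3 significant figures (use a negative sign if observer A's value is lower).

2970 Pa

observer A: 29.683 inHg = 100518.18 Pa.
Difference: 100518.18 − 97548.00 = 2970 Pa.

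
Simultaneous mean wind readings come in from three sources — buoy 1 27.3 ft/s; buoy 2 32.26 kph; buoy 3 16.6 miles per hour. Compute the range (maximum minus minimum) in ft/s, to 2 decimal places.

5.05 ft/s

buoy 2: 32.26 km/h = 29.4000 ft/s.
buoy 3: 16.6 mph = 24.3467 ft/s.
Spread: 29.4000 − 24.3467 = 5.05 ft/s.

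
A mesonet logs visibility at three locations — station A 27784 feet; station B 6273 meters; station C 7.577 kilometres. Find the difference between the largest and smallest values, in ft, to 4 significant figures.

station B: 6273 m = 20580.71 ft.
station C: 7.577 km = 24858.92 ft.
Spread: 27784.00 − 20580.71 = 7203 ft.

7203 ft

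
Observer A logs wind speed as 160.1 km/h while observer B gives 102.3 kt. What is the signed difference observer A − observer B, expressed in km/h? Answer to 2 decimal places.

observer B: 102.3 kt = 189.4596 km/h.
Difference: 160.1000 − 189.4596 = -29.36 km/h.

-29.36 km/h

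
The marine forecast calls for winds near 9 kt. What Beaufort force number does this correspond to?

Beaufort force 3

9 kt lies in the Beaufort 3 band (gentle breeze, 7–10 kt).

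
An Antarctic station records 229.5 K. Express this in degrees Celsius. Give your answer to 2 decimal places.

-43.65 °C

°C = 229.5 − 273.15 = -43.65 °C.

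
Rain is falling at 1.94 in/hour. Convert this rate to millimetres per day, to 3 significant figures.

1.94 in/hour × 25.4 mm/in × 24 hour/day = 1180 mm/day.

1180 mm/day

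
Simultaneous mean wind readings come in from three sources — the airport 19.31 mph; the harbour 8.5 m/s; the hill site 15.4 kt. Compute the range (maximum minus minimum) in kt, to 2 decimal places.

the airport: 19.31 mph = 16.7799 kt.
the harbour: 8.5 m/s = 16.5227 kt.
Spread: 16.7799 − 15.4000 = 1.38 kt.

1.38 kt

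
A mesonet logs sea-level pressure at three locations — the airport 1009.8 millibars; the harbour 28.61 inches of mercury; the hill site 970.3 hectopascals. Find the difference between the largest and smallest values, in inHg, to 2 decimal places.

the airport: 1009.8 mb = 29.8194 inHg.
the hill site: 970.3 hPa = 28.6529 inHg.
Spread: 29.8194 − 28.6100 = 1.21 inHg.

1.21 inHg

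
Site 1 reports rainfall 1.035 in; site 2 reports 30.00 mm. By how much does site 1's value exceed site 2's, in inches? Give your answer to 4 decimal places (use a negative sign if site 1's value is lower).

-0.1461 in

site 2: 30.00 mm = 1.181102 in.
Difference: 1.035000 − 1.181102 = -0.1461 in.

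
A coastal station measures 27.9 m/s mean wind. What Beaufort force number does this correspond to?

Beaufort force 10

27.9 m/s lies in the Beaufort 10 band (storm, 24.5–28.4 m/s).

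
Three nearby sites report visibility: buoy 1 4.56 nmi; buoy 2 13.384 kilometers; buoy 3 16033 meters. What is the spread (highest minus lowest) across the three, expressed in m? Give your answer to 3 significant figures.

7590 m

buoy 1: 4.56 nmi = 8445.12 m.
buoy 2: 13.384 km = 13384.00 m.
Spread: 16033.00 − 8445.12 = 7590 m.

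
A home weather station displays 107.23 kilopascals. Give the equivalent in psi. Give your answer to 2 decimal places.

15.55 psi

1 kPa = 0.145038 psi, so 107.23 × 0.145038 = 15.55 psi.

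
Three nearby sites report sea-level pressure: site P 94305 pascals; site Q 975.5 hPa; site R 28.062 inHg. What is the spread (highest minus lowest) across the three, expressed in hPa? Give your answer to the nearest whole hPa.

site P: 94305 Pa = 943.05 hPa.
site R: 28.062 inHg = 950.29 hPa.
Spread: 975.50 − 943.05 = 32 hPa.

32 hPa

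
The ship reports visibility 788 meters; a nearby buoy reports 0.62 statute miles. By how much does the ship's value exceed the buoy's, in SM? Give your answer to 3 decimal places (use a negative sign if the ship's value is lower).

-0.130 SM

the ship: 788 m = 0.48964 SM.
Difference: 0.48964 − 0.62000 = -0.130 SM.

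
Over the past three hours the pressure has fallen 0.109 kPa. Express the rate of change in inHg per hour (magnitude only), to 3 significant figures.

0.0107 inHg per hour

0.109 kPa / 3 h × 0.2953 inHg/kPa = 0.0107 inHg/h.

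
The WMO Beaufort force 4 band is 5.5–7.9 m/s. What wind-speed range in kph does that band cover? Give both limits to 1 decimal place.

5.5–7.9 m/s × 3.6 = 19.8–28.4 km/h.

19.8 to 28.4 km/h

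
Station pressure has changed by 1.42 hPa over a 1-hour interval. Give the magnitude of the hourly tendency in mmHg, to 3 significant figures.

1.07 mmHg per hour

1.42 hPa / 1 h × 0.750062 mmHg/hPa = 1.07 mmHg/h.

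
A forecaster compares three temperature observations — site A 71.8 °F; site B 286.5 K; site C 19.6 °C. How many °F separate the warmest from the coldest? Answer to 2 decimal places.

15.77 °F

site A: 71.8 °F = 22.111 °C.
site B: 286.5 K = 13.350 °C.
Spread: 22.111 − 13.350 = 8.761 °C = 15.77 °F.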